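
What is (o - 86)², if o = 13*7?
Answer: 25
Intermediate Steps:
o = 91
(o - 86)² = (91 - 86)² = 5² = 25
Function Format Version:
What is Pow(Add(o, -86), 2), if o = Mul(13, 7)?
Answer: 25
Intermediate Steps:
o = 91
Pow(Add(o, -86), 2) = Pow(Add(91, -86), 2) = Pow(5, 2) = 25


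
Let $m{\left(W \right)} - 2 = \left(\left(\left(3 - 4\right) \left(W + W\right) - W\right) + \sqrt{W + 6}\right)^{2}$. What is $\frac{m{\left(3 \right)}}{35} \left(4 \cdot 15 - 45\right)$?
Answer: $\frac{114}{7} \approx 16.286$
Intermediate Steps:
$m{\left(W \right)} = 2 + \left(\sqrt{6 + W} - 3 W\right)^{2}$ ($m{\left(W \right)} = 2 + \left(\left(\left(3 - 4\right) \left(W + W\right) - W\right) + \sqrt{W + 6}\right)^{2} = 2 + \left(\left(- 2 W - W\right) + \sqrt{6 + W}\right)^{2} = 2 + \left(- 3 W + \sqrt{6 + W}\right)^{2} = 2 + \left(\sqrt{6 + W} - 3 W\right)^{2}$)
$\frac{m{\left(3 \right)}}{35} \left(4 \cdot 15 - 45\right) = \frac{2 + \left(- \sqrt{6 + 3} + 3 \cdot 3\right)^{2}}{35} \left(4 \cdot 15 - 45\right) = \left(2 + \left(- \sqrt{9} + 9\right)^{2}\right) \frac{1}{35} \left(60 - 45\right) = \left(2 + \left(\left(-1\right) 3 + 9\right)^{2}\right) \frac{1}{35} \cdot 15 = \left(2 + \left(-3 + 9\right)^{2}\right) \frac{1}{35} \cdot 15 = \left(2 + 6^{2}\right) \frac{1}{35} \cdot 15 = \left(2 + 36\right) \frac{1}{35} \cdot 15 = 38 \cdot \frac{1}{35} \cdot 15 = \frac{38}{35} \cdot 15 = \frac{114}{7}$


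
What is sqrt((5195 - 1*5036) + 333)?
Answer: 2*sqrt(123) ≈ 22.181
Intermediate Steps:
sqrt((5195 - 1*5036) + 333) = sqrt((5195 - 5036) + 333) = sqrt(159 + 333) = sqrt(492) = 2*sqrt(123)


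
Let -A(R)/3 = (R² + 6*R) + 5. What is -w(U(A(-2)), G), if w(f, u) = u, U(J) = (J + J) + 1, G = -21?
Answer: 21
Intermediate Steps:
A(R) = -15 - 18*R - 3*R² (A(R) = -3*((R² + 6*R) + 5) = -3*(5 + R² + 6*R) = -15 - 18*R - 3*R²)
U(J) = 1 + 2*J (U(J) = 2*J + 1 = 1 + 2*J)
-w(U(A(-2)), G) = -1*(-21) = 21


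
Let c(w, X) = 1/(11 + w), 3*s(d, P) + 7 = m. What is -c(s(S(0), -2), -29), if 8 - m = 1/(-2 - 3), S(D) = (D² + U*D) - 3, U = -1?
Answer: -5/57 ≈ -0.087719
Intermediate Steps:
S(D) = -3 + D² - D (S(D) = (D² - D) - 3 = -3 + D² - D)
m = 41/5 (m = 8 - 1/(-2 - 3) = 8 - 1/(-5) = 8 - 1*(-⅕) = 8 + ⅕ = 41/5 ≈ 8.2000)
s(d, P) = ⅖ (s(d, P) = -7/3 + (⅓)*(41/5) = -7/3 + 41/15 = ⅖)
-c(s(S(0), -2), -29) = -1/(11 + ⅖) = -1/57/5 = -1*5/57 = -5/57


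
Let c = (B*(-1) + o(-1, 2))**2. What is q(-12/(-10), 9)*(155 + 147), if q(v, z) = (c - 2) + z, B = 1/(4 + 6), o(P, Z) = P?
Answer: 123971/50 ≈ 2479.4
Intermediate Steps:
B = 1/10 ≈ 0.10000
c = 121/100 (c = ((1/10)*(-1) - 1)**2 = (-1/10 - 1)**2 = (-11/10)**2 = 121/100 ≈ 1.2100)
q(v, z) = -79/100 + z (q(v, z) = (121/100 - 2) + z = -79/100 + z)
q(-12/(-10), 9)*(155 + 147) = (-79/100 + 9)*(155 + 147) = (821/100)*302 = 123971/50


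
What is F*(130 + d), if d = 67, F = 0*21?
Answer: 0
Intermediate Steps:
F = 0
F*(130 + d) = 0*(130 + 67) = 0*197 = 0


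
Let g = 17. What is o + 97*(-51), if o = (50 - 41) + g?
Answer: -4921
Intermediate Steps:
o = 26 (o = (50 - 41) + 17 = 9 + 17 = 26)
o + 97*(-51) = 26 + 97*(-51) = 26 - 4947 = -4921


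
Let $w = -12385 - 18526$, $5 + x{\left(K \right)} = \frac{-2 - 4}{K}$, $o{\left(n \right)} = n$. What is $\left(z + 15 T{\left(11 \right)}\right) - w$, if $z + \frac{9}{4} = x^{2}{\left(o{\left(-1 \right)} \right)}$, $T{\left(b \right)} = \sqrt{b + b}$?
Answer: $\frac{123639}{4} + 15 \sqrt{22} \approx 30980.0$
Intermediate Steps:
$T{\left(b \right)} = \sqrt{2} \sqrt{b}$ ($T{\left(b \right)} = \sqrt{2 b} = \sqrt{2} \sqrt{b}$)
$x{\left(K \right)} = -5 - \frac{6}{K}$ ($x{\left(K \right)} = -5 + \frac{-2 - 4}{K} = -5 - \frac{6}{K}$)
$w = -30911$
$z = - \frac{5}{4}$ ($z = - \frac{9}{4} + \left(-5 - \frac{6}{-1}\right)^{2} = - \frac{9}{4} + \left(-5 - -6\right)^{2} = - \frac{9}{4} + \left(-5 + 6\right)^{2} = - \frac{9}{4} + 1^{2} = - \frac{9}{4} + 1 = - \frac{5}{4} \approx -1.25$)
$\left(z + 15 T{\left(11 \right)}\right) - w = \left(- \frac{5}{4} + 15 \sqrt{2} \sqrt{11}\right) - -30911 = \left(- \frac{5}{4} + 15 \sqrt{22}\right) + 30911 = \frac{123639}{4} + 15 \sqrt{22}$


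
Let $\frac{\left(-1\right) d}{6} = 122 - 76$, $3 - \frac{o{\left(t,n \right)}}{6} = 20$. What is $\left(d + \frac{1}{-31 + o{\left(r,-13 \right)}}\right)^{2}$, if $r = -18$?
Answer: $\frac{1347550681}{17689} \approx 76180.0$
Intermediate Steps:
$o{\left(t,n \right)} = -102$ ($o{\left(t,n \right)} = 18 - 120 = -102$)
$d = -276$ ($d = - 6 \left(122 - 76\right) = \left(-6\right) 46 = -276$)
$\left(d + \frac{1}{-31 + o{\left(r,-13 \right)}}\right)^{2} = \left(-276 + \frac{1}{-31 - 102}\right)^{2} = \left(-276 + \frac{1}{-133}\right)^{2} = \left(-276 - \frac{1}{133}\right)^{2} = \left(- \frac{36709}{133}\right)^{2} = \frac{1347550681}{17689}$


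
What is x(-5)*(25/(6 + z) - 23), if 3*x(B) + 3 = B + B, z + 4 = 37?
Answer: 872/9 ≈ 96.889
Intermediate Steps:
z = 33 (z = -4 + 37 = 33)
x(B) = -1 + 2*B/3 (x(B) = -1 + (B + B)/3 = -1 + (2*B)/3 = -1 + 2*B/3)
x(-5)*(25/(6 + z) - 23) = (-1 + (2/3)*(-5))*(25/(6 + 33) - 23) = (-1 - 10/3)*(25/39 - 23) = -13*((1/39)*25 - 23)/3 = -13*(25/39 - 23)/3 = -13/3*(-872/39) = 872/9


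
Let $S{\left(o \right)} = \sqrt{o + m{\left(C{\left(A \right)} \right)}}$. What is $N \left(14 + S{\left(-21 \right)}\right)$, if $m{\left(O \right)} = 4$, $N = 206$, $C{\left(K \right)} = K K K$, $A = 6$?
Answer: $2884 + 206 i \sqrt{17} \approx 2884.0 + 849.36 i$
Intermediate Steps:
$C{\left(K \right)} = K^{3}$ ($C{\left(K \right)} = K^{2} K = K^{3}$)
$S{\left(o \right)} = \sqrt{4 + o}$ ($S{\left(o \right)} = \sqrt{o + 4} = \sqrt{4 + o}$)
$N \left(14 + S{\left(-21 \right)}\right) = 206 \left(14 + \sqrt{4 - 21}\right) = 206 \left(14 + \sqrt{-17}\right) = 206 \left(14 + i \sqrt{17}\right) = 2884 + 206 i \sqrt{17}$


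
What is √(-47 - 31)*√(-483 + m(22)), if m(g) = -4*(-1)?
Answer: -√37362 ≈ -193.29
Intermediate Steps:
m(g) = 4
√(-47 - 31)*√(-483 + m(22)) = √(-47 - 31)*√(-483 + 4) = √(-78)*√(-479) = (I*√78)*(I*√479) = -√37362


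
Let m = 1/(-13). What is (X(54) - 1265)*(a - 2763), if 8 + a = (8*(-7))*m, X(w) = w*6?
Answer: 33844947/13 ≈ 2.6035e+6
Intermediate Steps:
X(w) = 6*w
m = -1/13 ≈ -0.076923
a = -48/13 (a = -8 + (8*(-7))*(-1/13) = -8 - 56*(-1/13) = -8 + 56/13 = -48/13 ≈ -3.6923)
(X(54) - 1265)*(a - 2763) = (6*54 - 1265)*(-48/13 - 2763) = (324 - 1265)*(-35967/13) = -941*(-35967/13) = 33844947/13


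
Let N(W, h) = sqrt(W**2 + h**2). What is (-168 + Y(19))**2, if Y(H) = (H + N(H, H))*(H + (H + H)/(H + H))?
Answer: 333744 + 161120*sqrt(2) ≈ 5.6160e+5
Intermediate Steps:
Y(H) = (1 + H)*(H + sqrt(2)*sqrt(H**2)) (Y(H) = (H + sqrt(H**2 + H**2))*(H + (H + H)/(H + H)) = (H + sqrt(2*H**2))*(H + (2*H)/((2*H))) = (H + sqrt(2)*sqrt(H**2))*(H + (2*H)*(1/(2*H))) = (H + sqrt(2)*sqrt(H**2))*(H + 1) = (H + sqrt(2)*sqrt(H**2))*(1 + H) = (1 + H)*(H + sqrt(2)*sqrt(H**2)))
(-168 + Y(19))**2 = (-168 + (19 + 19**2 + sqrt(2)*sqrt(19**2) + 19*sqrt(2)*sqrt(19**2)))**2 = (-168 + (19 + 361 + sqrt(2)*sqrt(361) + 19*sqrt(2)*sqrt(361)))**2 = (-168 + (19 + 361 + sqrt(2)*19 + 19*sqrt(2)*19))**2 = (-168 + (19 + 361 + 19*sqrt(2) + 361*sqrt(2)))**2 = (-168 + (380 + 380*sqrt(2)))**2 = (212 + 380*sqrt(2))**2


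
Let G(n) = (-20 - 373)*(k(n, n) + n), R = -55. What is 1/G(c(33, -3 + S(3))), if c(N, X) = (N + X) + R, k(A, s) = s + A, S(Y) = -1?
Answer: 1/30654 ≈ 3.2622e-5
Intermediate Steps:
k(A, s) = A + s
c(N, X) = -55 + N + X (c(N, X) = (N + X) - 55 = -55 + N + X)
G(n) = -1179*n (G(n) = (-20 - 373)*((n + n) + n) = -393*(2*n + n) = -1179*n)
1/G(c(33, -3 + S(3))) = 1/(-1179*(-55 + 33 + (-3 - 1))) = 1/(-1179*(-55 + 33 - 4)) = 1/(-1179*(-26)) = 1/30654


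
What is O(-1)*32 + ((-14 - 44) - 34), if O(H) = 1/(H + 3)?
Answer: -76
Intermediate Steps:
O(H) = 1/(3 + H)
O(-1)*32 + ((-14 - 44) - 34) = 32/(3 - 1) + ((-14 - 44) - 34) = 32/2 + (-58 - 34) = (½)*32 - 92 = 16 - 92 = -76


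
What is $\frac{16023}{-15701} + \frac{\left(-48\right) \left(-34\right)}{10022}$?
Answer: $- \frac{9639891}{11239673} \approx -0.85767$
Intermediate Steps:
$\frac{16023}{-15701} + \frac{\left(-48\right) \left(-34\right)}{10022} = 16023 \left(- \frac{1}{15701}\right) + 1632 \cdot \frac{1}{10022} = - \frac{2289}{2243} + \frac{816}{5011} = - \frac{9639891}{11239673}$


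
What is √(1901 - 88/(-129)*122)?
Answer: √33019485/129 ≈ 44.545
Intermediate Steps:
√(1901 - 88/(-129)*122) = √(1901 - 88*(-1/129)*122) = √(1901 + (88/129)*122) = √(1901 + 10736/129) = √(255965/129) = √33019485/129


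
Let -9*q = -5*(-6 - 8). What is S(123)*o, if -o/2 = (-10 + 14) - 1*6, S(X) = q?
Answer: -280/9 ≈ -31.111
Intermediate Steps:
q = -70/9 (q = -(-5)*(-6 - 8)/9 = -(-5)*(-14)/9 = -1/9*70 = -70/9 ≈ -7.7778)
S(X) = -70/9
o = 4 (o = -2*((-10 + 14) - 1*6) = -2*(4 - 6) = -2*(-2) = 4)
S(123)*o = -70/9*4 = -280/9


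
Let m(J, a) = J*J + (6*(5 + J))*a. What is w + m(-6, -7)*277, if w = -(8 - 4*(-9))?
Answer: 21562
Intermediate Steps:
m(J, a) = J² + a*(30 + 6*J) (m(J, a) = J² + (30 + 6*J)*a = J² + a*(30 + 6*J))
w = -44 (w = -(8 + 36) = -1*44 = -44)
w + m(-6, -7)*277 = -44 + ((-6)² + 30*(-7) + 6*(-6)*(-7))*277 = -44 + (36 - 210 + 252)*277 = -44 + 78*277 = -44 + 21606 = 21562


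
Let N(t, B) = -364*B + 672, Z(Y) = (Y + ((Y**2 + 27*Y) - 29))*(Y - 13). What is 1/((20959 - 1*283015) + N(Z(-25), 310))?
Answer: -1/374224 ≈ -2.6722e-6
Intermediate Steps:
Z(Y) = (-13 + Y)*(-29 + Y**2 + 28*Y) (Z(Y) = (Y + (-29 + Y**2 + 27*Y))*(-13 + Y) = (-29 + Y**2 + 28*Y)*(-13 + Y) = (-13 + Y)*(-29 + Y**2 + 28*Y))
N(t, B) = 672 - 364*B
1/((20959 - 1*283015) + N(Z(-25), 310)) = 1/((20959 - 1*283015) + (672 - 364*310)) = 1/((20959 - 283015) + (672 - 112840)) = 1/(-262056 - 112168) = 1/(-374224) = -1/374224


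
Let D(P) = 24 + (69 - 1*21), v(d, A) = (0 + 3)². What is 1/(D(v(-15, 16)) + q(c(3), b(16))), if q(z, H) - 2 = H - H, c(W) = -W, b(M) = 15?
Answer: 1/74 ≈ 0.013514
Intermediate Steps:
v(d, A) = 9 (v(d, A) = 3² = 9)
q(z, H) = 2 (q(z, H) = 2 + (H - H) = 2 + 0 = 2)
D(P) = 72 (D(P) = 24 + (69 - 21) = 24 + 48 = 72)
1/(D(v(-15, 16)) + q(c(3), b(16))) = 1/(72 + 2) = 1/74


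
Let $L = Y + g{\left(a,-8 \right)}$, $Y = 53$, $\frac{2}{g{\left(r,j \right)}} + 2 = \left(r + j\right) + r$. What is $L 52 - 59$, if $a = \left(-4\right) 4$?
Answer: $\frac{56585}{21} \approx 2694.5$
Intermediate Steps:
$a = -16$
$g{\left(r,j \right)} = \frac{2}{-2 + j + 2 r}$ ($g{\left(r,j \right)} = \frac{2}{-2 + \left(\left(r + j\right) + r\right)} = \frac{2}{-2 + \left(\left(j + r\right) + r\right)} = \frac{2}{-2 + \left(j + 2 r\right)} = \frac{2}{-2 + j + 2 r}$)
$L = \frac{1112}{21}$ ($L = 53 + \frac{2}{-2 - 8 + 2 \left(-16\right)} = 53 + \frac{2}{-2 - 8 - 32} = 53 + \frac{2}{-42} = 53 + 2 \left(- \frac{1}{42}\right) = 53 - \frac{1}{21} = \frac{1112}{21} \approx 52.952$)
$L 52 - 59 = \frac{1112}{21} \cdot 52 - 59 = \frac{57824}{21} - 59 = \frac{56585}{21}$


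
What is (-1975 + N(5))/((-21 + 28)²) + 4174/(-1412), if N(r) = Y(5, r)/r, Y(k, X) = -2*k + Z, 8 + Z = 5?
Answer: -7492243/172970 ≈ -43.315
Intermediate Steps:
Z = -3 (Z = -8 + 5 = -3)
Y(k, X) = -3 - 2*k (Y(k, X) = -2*k - 3 = -3 - 2*k)
N(r) = -13/r (N(r) = (-3 - 2*5)/r = (-3 - 10)/r = -13/r)
(-1975 + N(5))/((-21 + 28)²) + 4174/(-1412) = (-1975 - 13/5)/((-21 + 28)²) + 4174/(-1412) = (-1975 - 13*⅕)/(7²) + 4174*(-1/1412) = (-1975 - 13/5)/49 - 2087/706 = -9888/5*1/49 - 2087/706 = -9888/245 - 2087/706 = -7492243/172970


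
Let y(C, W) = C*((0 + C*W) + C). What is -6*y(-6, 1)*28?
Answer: -12096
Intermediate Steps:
y(C, W) = C*(C + C*W) (y(C, W) = C*(C*W + C) = C*(C + C*W))
-6*y(-6, 1)*28 = -6*(-6)²*(1 + 1)*28 = -216*2*28 = -6*72*28 = -432*28 = -12096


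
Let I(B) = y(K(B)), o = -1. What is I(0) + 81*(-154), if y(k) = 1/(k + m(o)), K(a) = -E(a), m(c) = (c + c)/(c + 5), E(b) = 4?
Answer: -112268/9 ≈ -12474.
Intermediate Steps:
m(c) = 2*c/(5 + c) (m(c) = (2*c)/(5 + c) = 2*c/(5 + c))
K(a) = -4 (K(a) = -1*4 = -4)
y(k) = 1/(-½ + k) (y(k) = 1/(k + 2*(-1)/(5 - 1)) = 1/(k + 2*(-1)/4) = 1/(k + 2*(-1)*(¼)) = 1/(k - ½) = 1/(-½ + k))
I(B) = -2/9 (I(B) = 2/(-1 + 2*(-4)) = 2/(-1 - 8) = 2/(-9) = 2*(-⅑) = -2/9)
I(0) + 81*(-154) = -2/9 + 81*(-154) = -2/9 - 12474 = -112268/9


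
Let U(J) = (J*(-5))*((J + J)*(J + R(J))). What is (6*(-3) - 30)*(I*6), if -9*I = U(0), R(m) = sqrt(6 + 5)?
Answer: 0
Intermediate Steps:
R(m) = sqrt(11)
U(J) = -10*J**2*(J + sqrt(11)) (U(J) = (J*(-5))*((J + J)*(J + sqrt(11))) = (-5*J)*((2*J)*(J + sqrt(11))) = (-5*J)*(2*J*(J + sqrt(11))) = -10*J**2*(J + sqrt(11)))
I = 0 (I = -10*0**2*(-1*0 - sqrt(11))/9 = -10*0*(0 - sqrt(11))/9 = -10*0*(-sqrt(11))/9 = -1/9*0 = 0)
(6*(-3) - 30)*(I*6) = (6*(-3) - 30)*(0*6) = (-18 - 30)*0 = -48*0 = 0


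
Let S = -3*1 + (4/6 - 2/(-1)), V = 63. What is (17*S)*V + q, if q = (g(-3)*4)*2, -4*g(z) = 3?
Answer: -363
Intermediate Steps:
g(z) = -¾ (g(z) = -¼*3 = -¾)
S = -⅓ (S = -3 + (4*(⅙) - 2*(-1)) = -3 + (⅔ + 2) = -3 + 8/3 = -⅓ ≈ -0.33333)
q = -6 (q = -¾*4*2 = -3*2 = -6)
(17*S)*V + q = (17*(-⅓))*63 - 6 = -17/3*63 - 6 = -357 - 6 = -363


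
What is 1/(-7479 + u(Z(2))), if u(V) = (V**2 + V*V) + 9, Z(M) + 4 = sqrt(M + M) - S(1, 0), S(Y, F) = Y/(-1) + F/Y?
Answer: -1/7468 ≈ -0.00013390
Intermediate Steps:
S(Y, F) = -Y + F/Y (S(Y, F) = Y*(-1) + F/Y = -Y + F/Y)
Z(M) = -3 + sqrt(2)*sqrt(M) (Z(M) = -4 + (sqrt(M + M) - (-1*1 + 0/1)) = -4 + (sqrt(2*M) - (-1 + 0*1)) = -4 + (sqrt(2)*sqrt(M) - (-1 + 0)) = -4 + (sqrt(2)*sqrt(M) - 1*(-1)) = -4 + (sqrt(2)*sqrt(M) + 1) = -4 + (1 + sqrt(2)*sqrt(M)) = -3 + sqrt(2)*sqrt(M))
u(V) = 9 + 2*V**2 (u(V) = (V**2 + V**2) + 9 = 2*V**2 + 9 = 9 + 2*V**2)
1/(-7479 + u(Z(2))) = 1/(-7479 + (9 + 2*(-3 + sqrt(2)*sqrt(2))**2)) = 1/(-7479 + (9 + 2*(-3 + 2)**2)) = 1/(-7479 + (9 + 2*(-1)**2)) = 1/(-7479 + (9 + 2*1)) = 1/(-7479 + (9 + 2)) = 1/(-7479 + 11) = 1/(-7468) = -1/7468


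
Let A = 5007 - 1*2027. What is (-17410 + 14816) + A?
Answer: 386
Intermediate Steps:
A = 2980 (A = 5007 - 2027 = 2980)
(-17410 + 14816) + A = (-17410 + 14816) + 2980 = -2594 + 2980 = 386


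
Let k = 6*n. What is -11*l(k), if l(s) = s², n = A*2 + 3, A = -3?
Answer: -3564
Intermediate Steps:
n = -3 (n = -3*2 + 3 = -6 + 3 = -3)
k = -18 (k = 6*(-3) = -18)
-11*l(k) = -11*(-18)² = -11*324 = -3564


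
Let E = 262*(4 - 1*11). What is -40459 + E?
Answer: -42293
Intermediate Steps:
E = -1834 (E = 262*(4 - 11) = 262*(-7) = -1834)
-40459 + E = -40459 - 1834 = -42293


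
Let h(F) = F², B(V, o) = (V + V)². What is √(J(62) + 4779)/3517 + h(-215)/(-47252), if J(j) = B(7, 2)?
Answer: -46225/47252 + 5*√199/3517 ≈ -0.95821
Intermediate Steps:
B(V, o) = 4*V² (B(V, o) = (2*V)² = 4*V²)
J(j) = 196 (J(j) = 4*7² = 4*49 = 196)
√(J(62) + 4779)/3517 + h(-215)/(-47252) = √(196 + 4779)/3517 + (-215)²/(-47252) = √4975*(1/3517) + 46225*(-1/47252) = (5*√199)*(1/3517) - 46225/47252 = 5*√199/3517 - 46225/47252 = -46225/47252 + 5*√199/3517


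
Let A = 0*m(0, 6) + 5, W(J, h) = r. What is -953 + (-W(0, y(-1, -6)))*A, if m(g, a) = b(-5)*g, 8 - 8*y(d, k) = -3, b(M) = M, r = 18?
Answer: -1043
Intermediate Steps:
y(d, k) = 11/8 (y(d, k) = 1 - 1/8*(-3) = 1 + 3/8 = 11/8)
m(g, a) = -5*g
W(J, h) = 18
A = 5 (A = 0*(-5*0) + 5 = 0*0 + 5 = 0 + 5 = 5)
-953 + (-W(0, y(-1, -6)))*A = -953 - 1*18*5 = -953 - 18*5 = -953 - 90 = -1043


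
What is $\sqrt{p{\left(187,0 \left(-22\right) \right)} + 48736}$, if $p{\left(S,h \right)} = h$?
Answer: $4 \sqrt{3046} \approx 220.76$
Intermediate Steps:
$\sqrt{p{\left(187,0 \left(-22\right) \right)} + 48736} = \sqrt{0 \left(-22\right) + 48736} = \sqrt{0 + 48736} = \sqrt{48736} = 4 \sqrt{3046}$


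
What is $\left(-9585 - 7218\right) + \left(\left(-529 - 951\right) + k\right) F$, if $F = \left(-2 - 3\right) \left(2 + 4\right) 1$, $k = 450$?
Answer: $14097$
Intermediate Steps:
$F = -30$ ($F = \left(-5\right) 6 \cdot 1 = \left(-30\right) 1 = -30$)
$\left(-9585 - 7218\right) + \left(\left(-529 - 951\right) + k\right) F = \left(-9585 - 7218\right) + \left(\left(-529 - 951\right) + 450\right) \left(-30\right) = \left(-9585 - 7218\right) + \left(-1480 + 450\right) \left(-30\right) = -16803 - -30900 = -16803 + 30900 = 14097$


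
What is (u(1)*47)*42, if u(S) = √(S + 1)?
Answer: 1974*√2 ≈ 2791.7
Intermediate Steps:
u(S) = √(1 + S)
(u(1)*47)*42 = (√(1 + 1)*47)*42 = (√2*47)*42 = (47*√2)*42 = 1974*√2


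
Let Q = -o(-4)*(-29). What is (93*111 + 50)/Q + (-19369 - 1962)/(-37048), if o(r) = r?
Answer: -95456127/1074392 ≈ -88.847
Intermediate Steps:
Q = -116 (Q = -1*(-4)*(-29) = 4*(-29) = -116)
(93*111 + 50)/Q + (-19369 - 1962)/(-37048) = (93*111 + 50)/(-116) + (-19369 - 1962)/(-37048) = (10323 + 50)*(-1/116) - 21331*(-1/37048) = 10373*(-1/116) + 21331/37048 = -10373/116 + 21331/37048 = -95456127/1074392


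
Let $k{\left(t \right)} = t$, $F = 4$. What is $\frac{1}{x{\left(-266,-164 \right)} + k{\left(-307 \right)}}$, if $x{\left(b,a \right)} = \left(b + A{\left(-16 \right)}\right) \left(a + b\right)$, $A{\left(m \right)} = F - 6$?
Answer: $\frac{1}{114933} \approx 8.7007 \cdot 10^{-6}$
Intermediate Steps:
$A{\left(m \right)} = -2$ ($A{\left(m \right)} = 4 - 6 = -2$)
$x{\left(b,a \right)} = \left(-2 + b\right) \left(a + b\right)$ ($x{\left(b,a \right)} = \left(b - 2\right) \left(a + b\right) = \left(-2 + b\right) \left(a + b\right)$)
$\frac{1}{x{\left(-266,-164 \right)} + k{\left(-307 \right)}} = \frac{1}{\left(\left(-266\right)^{2} - -328 - -532 - -43624\right) - 307} = \frac{1}{\left(70756 + 328 + 532 + 43624\right) - 307} = \frac{1}{115240 - 307} = \frac{1}{114933}$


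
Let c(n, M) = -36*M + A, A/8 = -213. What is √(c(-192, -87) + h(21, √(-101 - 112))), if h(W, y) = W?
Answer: 3*√161 ≈ 38.066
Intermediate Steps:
A = -1704 (A = 8*(-213) = -1704)
c(n, M) = -1704 - 36*M (c(n, M) = -36*M - 1704 = -1704 - 36*M)
√(c(-192, -87) + h(21, √(-101 - 112))) = √((-1704 - 36*(-87)) + 21) = √((-1704 + 3132) + 21) = √(1428 + 21) = √1449 = 3*√161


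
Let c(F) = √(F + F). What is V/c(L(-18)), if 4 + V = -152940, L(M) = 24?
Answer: -38236*√3/3 ≈ -22076.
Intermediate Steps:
c(F) = √2*√F (c(F) = √(2*F) = √2*√F)
V = -152944 (V = -4 - 152940 = -152944)
V/c(L(-18)) = -152944*√3/12 = -38236*√3/3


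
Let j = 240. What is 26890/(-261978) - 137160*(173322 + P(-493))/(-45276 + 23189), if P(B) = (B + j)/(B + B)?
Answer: 1535194888431847405/1426324943199 ≈ 1.0763e+6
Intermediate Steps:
P(B) = (240 + B)/(2*B) (P(B) = (B + 240)/(B + B) = (240 + B)/((2*B)) = (240 + B)*(1/(2*B)) = (240 + B)/(2*B))
26890/(-261978) - 137160*(173322 + P(-493))/(-45276 + 23189) = 26890/(-261978) - 137160*(173322 + (1/2)*(240 - 493)/(-493))/(-45276 + 23189) = 26890*(-1/261978) - 137160/((-22087/(173322 + (1/2)*(-1/493)*(-253)))) = -13445/130989 - 137160/((-22087/(173322 + 253/986))) = -13445/130989 - 137160/((-22087/170895745/986)) = -13445/130989 - 137160/((-22087*986/170895745)) = -13445/130989 - 137160/(-21777782/170895745) = -13445/130989 - 137160*(-170895745/21777782) = -13445/130989 + 11720030192100/10888891 = 1535194888431847405/1426324943199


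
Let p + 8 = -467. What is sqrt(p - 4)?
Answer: I*sqrt(479) ≈ 21.886*I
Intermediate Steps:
p = -475 (p = -8 - 467 = -475)
sqrt(p - 4) = sqrt(-475 - 4) = sqrt(-479) = I*sqrt(479)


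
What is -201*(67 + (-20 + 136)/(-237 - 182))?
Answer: -5619357/419 ≈ -13411.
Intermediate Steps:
-201*(67 + (-20 + 136)/(-237 - 182)) = -201*(67 + 116/(-419)) = -201*(67 + 116*(-1/419)) = -201*(67 - 116/419) = -201*27957/419 = -5619357/419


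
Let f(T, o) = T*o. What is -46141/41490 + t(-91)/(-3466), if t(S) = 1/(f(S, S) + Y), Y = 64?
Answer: -66728585653/60002360865 ≈ -1.1121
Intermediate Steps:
t(S) = 1/(64 + S²) (t(S) = 1/(S*S + 64) = 1/(S² + 64) = 1/(64 + S²))
-46141/41490 + t(-91)/(-3466) = -46141/41490 + 1/((64 + (-91)²)*(-3466)) = -46141*1/41490 - 1/3466/(64 + 8281) = -46141/41490 - 1/3466/8345 = -46141/41490 + (1/8345)*(-1/3466) = -46141/41490 - 1/28923770 = -66728585653/60002360865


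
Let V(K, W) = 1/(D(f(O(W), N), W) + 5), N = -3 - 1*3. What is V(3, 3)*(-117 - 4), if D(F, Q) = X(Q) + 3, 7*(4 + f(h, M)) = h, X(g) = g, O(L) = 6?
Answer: -11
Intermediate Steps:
N = -6 (N = -3 - 3 = -6)
f(h, M) = -4 + h/7
D(F, Q) = 3 + Q (D(F, Q) = Q + 3 = 3 + Q)
V(K, W) = 1/(8 + W) (V(K, W) = 1/((3 + W) + 5) = 1/(8 + W))
V(3, 3)*(-117 - 4) = (-117 - 4)/(8 + 3) = -121/11 = (1/11)*(-121) = -11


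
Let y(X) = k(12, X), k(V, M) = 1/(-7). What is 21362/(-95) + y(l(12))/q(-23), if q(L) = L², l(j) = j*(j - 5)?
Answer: -79103581/351785 ≈ -224.86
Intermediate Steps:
k(V, M) = -⅐
l(j) = j*(-5 + j)
y(X) = -⅐
21362/(-95) + y(l(12))/q(-23) = 21362/(-95) - 1/(7*((-23)²)) = 21362*(-1/95) - ⅐/529 = -21362/95 - ⅐*1/529 = -21362/95 - 1/3703 = -79103581/351785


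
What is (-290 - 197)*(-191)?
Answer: 93017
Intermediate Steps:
(-290 - 197)*(-191) = -487*(-191) = 93017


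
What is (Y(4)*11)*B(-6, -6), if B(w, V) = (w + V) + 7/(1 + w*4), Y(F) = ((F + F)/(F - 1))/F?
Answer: -6226/69 ≈ -90.232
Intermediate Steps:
Y(F) = 2/(-1 + F) (Y(F) = ((2*F)/(-1 + F))/F = (2*F/(-1 + F))/F = 2/(-1 + F))
B(w, V) = V + w + 7/(1 + 4*w) (B(w, V) = (V + w) + 7/(1 + 4*w) = V + w + 7/(1 + 4*w))
(Y(4)*11)*B(-6, -6) = ((2/(-1 + 4))*11)*((7 - 6 - 6 + 4*(-6)² + 4*(-6)*(-6))/(1 + 4*(-6))) = ((2/3)*11)*((7 - 6 - 6 + 4*36 + 144)/(1 - 24)) = ((2*(⅓))*11)*((7 - 6 - 6 + 144 + 144)/(-23)) = ((⅔)*11)*(-1/23*283) = (22/3)*(-283/23) = -6226/69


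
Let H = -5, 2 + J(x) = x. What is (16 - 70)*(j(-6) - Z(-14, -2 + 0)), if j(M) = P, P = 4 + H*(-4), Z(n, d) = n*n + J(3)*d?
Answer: 9180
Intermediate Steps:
J(x) = -2 + x
Z(n, d) = d + n**2 (Z(n, d) = n*n + (-2 + 3)*d = n**2 + 1*d = n**2 + d = d + n**2)
P = 24 (P = 4 - 5*(-4) = 4 + 20 = 24)
j(M) = 24
(16 - 70)*(j(-6) - Z(-14, -2 + 0)) = (16 - 70)*(24 - ((-2 + 0) + (-14)**2)) = -54*(24 - (-2 + 196)) = -54*(24 - 1*194) = -54*(24 - 194) = -54*(-170) = 9180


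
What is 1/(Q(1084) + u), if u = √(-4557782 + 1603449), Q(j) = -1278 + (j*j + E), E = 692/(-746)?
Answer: 163306430304/191685754697443061 - 139129*I*√2954333/191685754697443061 ≈ 8.5195e-7 - 1.2475e-9*I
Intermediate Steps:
E = -346/373 (E = 692*(-1/746) = -346/373 ≈ -0.92761)
Q(j) = -477040/373 + j² (Q(j) = -1278 + (j*j - 346/373) = -1278 + (j² - 346/373) = -1278 + (-346/373 + j²) = -477040/373 + j²)
u = I*√2954333 (u = √(-2954333) = I*√2954333 ≈ 1718.8*I)
1/(Q(1084) + u) = 1/((-477040/373 + 1084²) + I*√2954333) = 1/((-477040/373 + 1175056) + I*√2954333) = 1/(437818848/373 + I*√2954333)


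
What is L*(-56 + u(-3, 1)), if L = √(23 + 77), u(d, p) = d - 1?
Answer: -600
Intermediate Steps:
u(d, p) = -1 + d
L = 10 (L = √100 = 10)
L*(-56 + u(-3, 1)) = 10*(-56 + (-1 - 3)) = 10*(-56 - 4) = 10*(-60) = -600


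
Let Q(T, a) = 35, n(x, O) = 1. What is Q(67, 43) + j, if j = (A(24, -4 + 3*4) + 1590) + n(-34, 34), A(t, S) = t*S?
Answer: 1818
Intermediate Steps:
A(t, S) = S*t
j = 1783 (j = ((-4 + 3*4)*24 + 1590) + 1 = ((-4 + 12)*24 + 1590) + 1 = (8*24 + 1590) + 1 = (192 + 1590) + 1 = 1782 + 1 = 1783)
Q(67, 43) + j = 35 + 1783 = 1818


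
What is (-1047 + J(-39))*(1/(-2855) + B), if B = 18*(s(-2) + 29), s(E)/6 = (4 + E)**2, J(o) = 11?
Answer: -2821721084/2855 ≈ -9.8834e+5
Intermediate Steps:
s(E) = 6*(4 + E)**2
B = 954 (B = 18*(6*(4 - 2)**2 + 29) = 18*(6*2**2 + 29) = 18*(6*4 + 29) = 18*(24 + 29) = 18*53 = 954)
(-1047 + J(-39))*(1/(-2855) + B) = (-1047 + 11)*(1/(-2855) + 954) = -1036*(-1/2855 + 954) = -1036*2723669/2855 = -2821721084/2855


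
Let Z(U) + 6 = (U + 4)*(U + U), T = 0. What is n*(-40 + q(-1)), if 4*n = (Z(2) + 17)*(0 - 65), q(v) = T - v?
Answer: 88725/4 ≈ 22181.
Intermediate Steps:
q(v) = -v (q(v) = 0 - v = -v)
Z(U) = -6 + 2*U*(4 + U) (Z(U) = -6 + (U + 4)*(U + U) = -6 + (4 + U)*(2*U) = -6 + 2*U*(4 + U))
n = -2275/4 (n = (((-6 + 2*2² + 8*2) + 17)*(0 - 65))/4 = (((-6 + 2*4 + 16) + 17)*(-65))/4 = (((-6 + 8 + 16) + 17)*(-65))/4 = ((18 + 17)*(-65))/4 = (35*(-65))/4 = (¼)*(-2275) = -2275/4 ≈ -568.75)
n*(-40 + q(-1)) = -2275*(-40 - 1*(-1))/4 = -2275*(-40 + 1)/4 = -2275/4*(-39) = 88725/4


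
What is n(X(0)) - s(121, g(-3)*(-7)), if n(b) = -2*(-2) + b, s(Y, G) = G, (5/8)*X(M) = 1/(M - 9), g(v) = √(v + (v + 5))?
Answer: 172/45 + 7*I ≈ 3.8222 + 7.0*I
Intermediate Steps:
g(v) = √(5 + 2*v) (g(v) = √(v + (5 + v)) = √(5 + 2*v))
X(M) = 8/(5*(-9 + M)) (X(M) = 8/(5*(M - 9)) = 8/(5*(-9 + M)))
n(b) = 4 + b
n(X(0)) - s(121, g(-3)*(-7)) = (4 + 8/(5*(-9 + 0))) - √(5 + 2*(-3))*(-7) = (4 + (8/5)/(-9)) - √(5 - 6)*(-7) = (4 + (8/5)*(-⅑)) - √(-1)*(-7) = (4 - 8/45) - I*(-7) = 172/45 - (-7)*I = 172/45 + 7*I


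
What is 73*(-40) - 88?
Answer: -3008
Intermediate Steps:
73*(-40) - 88 = -2920 - 88 = -3008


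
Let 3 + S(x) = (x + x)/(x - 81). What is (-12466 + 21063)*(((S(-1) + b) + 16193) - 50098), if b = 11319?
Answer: -7962094356/41 ≈ -1.9420e+8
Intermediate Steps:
S(x) = -3 + 2*x/(-81 + x) (S(x) = -3 + (x + x)/(x - 81) = -3 + (2*x)/(-81 + x) = -3 + 2*x/(-81 + x))
(-12466 + 21063)*(((S(-1) + b) + 16193) - 50098) = (-12466 + 21063)*((((243 - 1*(-1))/(-81 - 1) + 11319) + 16193) - 50098) = 8597*((((243 + 1)/(-82) + 11319) + 16193) - 50098) = 8597*(((-1/82*244 + 11319) + 16193) - 50098) = 8597*(((-122/41 + 11319) + 16193) - 50098) = 8597*((463957/41 + 16193) - 50098) = 8597*(1127870/41 - 50098) = 8597*(-926148/41) = -7962094356/41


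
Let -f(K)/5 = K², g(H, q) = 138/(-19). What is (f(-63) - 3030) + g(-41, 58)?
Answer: -434763/19 ≈ -22882.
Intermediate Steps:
g(H, q) = -138/19 (g(H, q) = 138*(-1/19) = -138/19)
f(K) = -5*K²
(f(-63) - 3030) + g(-41, 58) = (-5*(-63)² - 3030) - 138/19 = (-5*3969 - 3030) - 138/19 = (-19845 - 3030) - 138/19 = -22875 - 138/19 = -434763/19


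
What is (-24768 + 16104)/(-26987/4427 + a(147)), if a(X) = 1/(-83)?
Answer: 265292402/187029 ≈ 1418.5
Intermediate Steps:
a(X) = -1/83
(-24768 + 16104)/(-26987/4427 + a(147)) = (-24768 + 16104)/(-26987/4427 - 1/83) = -8664/(-26987*1/4427 - 1/83) = -8664/(-26987/4427 - 1/83) = -8664/(-2244348/367441) = -8664*(-367441/2244348) = 265292402/187029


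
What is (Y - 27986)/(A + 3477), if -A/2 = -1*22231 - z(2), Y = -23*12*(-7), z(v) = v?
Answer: -3722/6849 ≈ -0.54344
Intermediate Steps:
Y = 1932 (Y = -276*(-7) = 1932)
A = 44466 (A = -2*(-1*22231 - 1*2) = -2*(-22231 - 2) = -2*(-22233) = 44466)
(Y - 27986)/(A + 3477) = (1932 - 27986)/(44466 + 3477) = -26054/47943 = -26054*1/47943 = -3722/6849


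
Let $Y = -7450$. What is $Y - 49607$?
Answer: $-57057$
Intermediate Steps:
$Y - 49607 = -7450 - 49607 = -57057$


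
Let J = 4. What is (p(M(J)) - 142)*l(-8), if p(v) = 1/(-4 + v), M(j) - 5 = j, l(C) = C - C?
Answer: 0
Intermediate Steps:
l(C) = 0
M(j) = 5 + j
(p(M(J)) - 142)*l(-8) = (1/(-4 + (5 + 4)) - 142)*0 = (1/(-4 + 9) - 142)*0 = (1/5 - 142)*0 = (⅕ - 142)*0 = -709/5*0 = 0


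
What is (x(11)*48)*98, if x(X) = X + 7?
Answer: 84672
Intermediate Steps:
x(X) = 7 + X
(x(11)*48)*98 = ((7 + 11)*48)*98 = (18*48)*98 = 864*98 = 84672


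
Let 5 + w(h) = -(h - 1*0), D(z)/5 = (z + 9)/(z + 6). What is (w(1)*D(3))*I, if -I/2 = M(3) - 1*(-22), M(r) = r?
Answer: 2000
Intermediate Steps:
D(z) = 5*(9 + z)/(6 + z) (D(z) = 5*((z + 9)/(z + 6)) = 5*((9 + z)/(6 + z)) = 5*(9 + z)/(6 + z))
w(h) = -5 - h (w(h) = -5 - (h - 1*0) = -5 - (h + 0) = -5 - h)
I = -50 (I = -2*(3 - 1*(-22)) = -2*(3 + 22) = -2*25 = -50)
(w(1)*D(3))*I = ((-5 - 1*1)*(5*(9 + 3)/(6 + 3)))*(-50) = ((-5 - 1)*(5*12/9))*(-50) = -30*12/9*(-50) = -6*20/3*(-50) = -40*(-50) = 2000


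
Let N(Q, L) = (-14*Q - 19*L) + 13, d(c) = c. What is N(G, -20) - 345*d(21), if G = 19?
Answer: -7118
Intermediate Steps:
N(Q, L) = 13 - 19*L - 14*Q (N(Q, L) = (-19*L - 14*Q) + 13 = 13 - 19*L - 14*Q)
N(G, -20) - 345*d(21) = (13 - 19*(-20) - 14*19) - 345*21 = (13 + 380 - 266) - 7245 = 127 - 7245 = -7118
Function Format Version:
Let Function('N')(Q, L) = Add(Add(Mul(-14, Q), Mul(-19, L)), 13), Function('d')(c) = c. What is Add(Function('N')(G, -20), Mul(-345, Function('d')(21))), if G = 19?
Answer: -7118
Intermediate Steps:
Function('N')(Q, L) = Add(13, Mul(-19, L), Mul(-14, Q)) (Function('N')(Q, L) = Add(Add(Mul(-19, L), Mul(-14, Q)), 13) = Add(13, Mul(-19, L), Mul(-14, Q)))
Add(Function('N')(G, -20), Mul(-345, Function('d')(21))) = Add(Add(13, Mul(-19, -20), Mul(-14, 19)), Mul(-345, 21)) = Add(Add(13, 380, -266), -7245) = Add(127, -7245) = -7118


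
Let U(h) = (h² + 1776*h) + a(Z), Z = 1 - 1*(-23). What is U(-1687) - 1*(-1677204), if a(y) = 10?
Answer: 1527071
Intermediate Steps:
Z = 24 (Z = 1 + 23 = 24)
U(h) = 10 + h² + 1776*h (U(h) = (h² + 1776*h) + 10 = 10 + h² + 1776*h)
U(-1687) - 1*(-1677204) = (10 + (-1687)² + 1776*(-1687)) - 1*(-1677204) = (10 + 2845969 - 2996112) + 1677204 = -150133 + 1677204 = 1527071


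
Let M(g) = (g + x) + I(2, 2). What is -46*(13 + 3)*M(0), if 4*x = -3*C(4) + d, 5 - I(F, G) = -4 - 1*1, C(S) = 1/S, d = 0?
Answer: -7222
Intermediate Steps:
I(F, G) = 10 (I(F, G) = 5 - (-4 - 1*1) = 5 - (-4 - 1) = 5 - 1*(-5) = 5 + 5 = 10)
x = -3/16 (x = (-3/4 + 0)/4 = (1/4)*(-3/4) = -3/16 ≈ -0.18750)
M(g) = 157/16 + g (M(g) = (g - 3/16) + 10 = (-3/16 + g) + 10 = 157/16 + g)
-46*(13 + 3)*M(0) = -46*(13 + 3)*(157/16 + 0) = -736*157/16 = -46*157 = -7222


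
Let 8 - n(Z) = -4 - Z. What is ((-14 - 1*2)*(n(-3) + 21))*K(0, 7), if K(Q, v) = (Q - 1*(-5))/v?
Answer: -2400/7 ≈ -342.86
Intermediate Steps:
K(Q, v) = (5 + Q)/v (K(Q, v) = (Q + 5)/v = (5 + Q)/v)
n(Z) = 12 + Z (n(Z) = 8 - (-4 - Z) = 8 + (4 + Z) = 12 + Z)
((-14 - 1*2)*(n(-3) + 21))*K(0, 7) = ((-14 - 1*2)*((12 - 3) + 21))*((5 + 0)/7) = ((-14 - 2)*(9 + 21))*((1/7)*5) = -16*30*(5/7) = -480*5/7 = -2400/7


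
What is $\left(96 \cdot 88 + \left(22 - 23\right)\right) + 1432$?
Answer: $9879$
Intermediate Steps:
$\left(96 \cdot 88 + \left(22 - 23\right)\right) + 1432 = \left(8448 - 1\right) + 1432 = 8447 + 1432 = 9879$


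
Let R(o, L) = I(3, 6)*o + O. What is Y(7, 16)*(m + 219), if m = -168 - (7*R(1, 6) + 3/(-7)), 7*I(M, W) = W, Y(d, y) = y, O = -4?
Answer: 8224/7 ≈ 1174.9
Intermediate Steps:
I(M, W) = W/7
R(o, L) = -4 + 6*o/7 (R(o, L) = ((⅐)*6)*o - 4 = 6*o/7 - 4 = -4 + 6*o/7)
m = -1019/7 (m = -168 - (7*(-4 + (6/7)*1) + 3/(-7)) = -168 - (7*(-4 + 6/7) + 3*(-⅐)) = -168 - (7*(-22/7) - 3/7) = -168 - (-22 - 3/7) = -168 - 1*(-157/7) = -168 + 157/7 = -1019/7 ≈ -145.57)
Y(7, 16)*(m + 219) = 16*(-1019/7 + 219) = 16*(514/7) = 8224/7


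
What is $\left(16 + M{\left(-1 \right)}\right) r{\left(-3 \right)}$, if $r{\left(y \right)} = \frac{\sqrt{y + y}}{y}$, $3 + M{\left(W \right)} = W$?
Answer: $- 4 i \sqrt{6} \approx - 9.798 i$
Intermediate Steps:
$M{\left(W \right)} = -3 + W$
$r{\left(y \right)} = \frac{\sqrt{2}}{\sqrt{y}}$ ($r{\left(y \right)} = \frac{\sqrt{2 y}}{y} = \frac{\sqrt{2} \sqrt{y}}{y} = \frac{\sqrt{2}}{\sqrt{y}}$)
$\left(16 + M{\left(-1 \right)}\right) r{\left(-3 \right)} = \left(16 - 4\right) \frac{\sqrt{2}}{i \sqrt{3}} = \left(16 - 4\right) \sqrt{2} \left(- \frac{i \sqrt{3}}{3}\right) = 12 \left(- \frac{i \sqrt{6}}{3}\right) = - 4 i \sqrt{6}$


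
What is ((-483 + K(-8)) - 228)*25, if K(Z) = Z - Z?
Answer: -17775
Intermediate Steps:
K(Z) = 0
((-483 + K(-8)) - 228)*25 = ((-483 + 0) - 228)*25 = (-483 - 228)*25 = -711*25 = -17775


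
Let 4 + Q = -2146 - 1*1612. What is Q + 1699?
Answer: -2063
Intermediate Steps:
Q = -3762 (Q = -4 + (-2146 - 1*1612) = -4 + (-2146 - 1612) = -4 - 3758 = -3762)
Q + 1699 = -3762 + 1699 = -2063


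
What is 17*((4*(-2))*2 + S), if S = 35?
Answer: 323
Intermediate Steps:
17*((4*(-2))*2 + S) = 17*((4*(-2))*2 + 35) = 17*(-8*2 + 35) = 17*(-16 + 35) = 17*19 = 323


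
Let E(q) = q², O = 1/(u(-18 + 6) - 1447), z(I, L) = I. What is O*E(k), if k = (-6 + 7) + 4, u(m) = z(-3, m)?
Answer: -1/58 ≈ -0.017241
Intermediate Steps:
u(m) = -3
k = 5 (k = 1 + 4 = 5)
O = -1/1450 (O = 1/(-3 - 1447) = 1/(-1450) = -1/1450 ≈ -0.00068966)
O*E(k) = -1/1450*5² = -1/1450*25 = -1/58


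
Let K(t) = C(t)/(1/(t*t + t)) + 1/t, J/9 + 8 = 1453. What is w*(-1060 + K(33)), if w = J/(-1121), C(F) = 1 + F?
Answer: -5305628175/12331 ≈ -4.3027e+5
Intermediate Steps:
J = 13005 (J = -72 + 9*1453 = -72 + 13077 = 13005)
w = -13005/1121 (w = 13005/(-1121) = 13005*(-1/1121) = -13005/1121 ≈ -11.601)
K(t) = 1/t + (1 + t)*(t + t**2) (K(t) = (1 + t)/(1/(t*t + t)) + 1/t = (1 + t)/(1/(t**2 + t)) + 1/t = (1 + t)/(1/(t + t**2)) + 1/t = (1 + t)*(t + t**2) + 1/t = 1/t + (1 + t)*(t + t**2))
w*(-1060 + K(33)) = -13005*(-1060 + (1/33 + 33*(1 + 33)**2))/1121 = -13005*(-1060 + (1/33 + 33*34**2))/1121 = -13005*(-1060 + (1/33 + 33*1156))/1121 = -13005*(-1060 + (1/33 + 38148))/1121 = -13005*(-1060 + 1258885/33)/1121 = -13005/1121*1223905/33 = -5305628175/12331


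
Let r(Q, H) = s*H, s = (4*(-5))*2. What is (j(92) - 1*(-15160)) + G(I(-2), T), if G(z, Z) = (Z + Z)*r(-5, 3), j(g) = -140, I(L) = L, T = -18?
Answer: 19340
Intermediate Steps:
s = -40 (s = -20*2 = -40)
r(Q, H) = -40*H
G(z, Z) = -240*Z (G(z, Z) = (Z + Z)*(-40*3) = (2*Z)*(-120) = -240*Z)
(j(92) - 1*(-15160)) + G(I(-2), T) = (-140 - 1*(-15160)) - 240*(-18) = (-140 + 15160) + 4320 = 15020 + 4320 = 19340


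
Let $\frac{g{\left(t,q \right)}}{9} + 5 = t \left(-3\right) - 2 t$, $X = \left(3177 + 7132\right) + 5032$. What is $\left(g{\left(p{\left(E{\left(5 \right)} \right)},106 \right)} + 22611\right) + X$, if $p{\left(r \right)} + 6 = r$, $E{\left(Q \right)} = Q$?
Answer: $37952$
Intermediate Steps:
$p{\left(r \right)} = -6 + r$
$X = 15341$ ($X = 10309 + 5032 = 15341$)
$g{\left(t,q \right)} = -45 - 45 t$ ($g{\left(t,q \right)} = -45 + 9 \left(t \left(-3\right) - 2 t\right) = -45 + 9 \left(- 3 t - 2 t\right) = -45 + 9 \left(- 5 t\right) = -45 - 45 t$)
$\left(g{\left(p{\left(E{\left(5 \right)} \right)},106 \right)} + 22611\right) + X = \left(\left(-45 - 45 \left(-6 + 5\right)\right) + 22611\right) + 15341 = \left(\left(-45 - -45\right) + 22611\right) + 15341 = \left(\left(-45 + 45\right) + 22611\right) + 15341 = \left(0 + 22611\right) + 15341 = 22611 + 15341 = 37952$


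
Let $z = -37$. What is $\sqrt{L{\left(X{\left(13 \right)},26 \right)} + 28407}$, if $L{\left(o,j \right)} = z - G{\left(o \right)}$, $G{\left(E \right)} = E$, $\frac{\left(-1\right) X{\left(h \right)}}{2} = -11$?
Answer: $2 \sqrt{7087} \approx 168.37$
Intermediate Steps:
$X{\left(h \right)} = 22$ ($X{\left(h \right)} = \left(-2\right) \left(-11\right) = 22$)
$L{\left(o,j \right)} = -37 - o$
$\sqrt{L{\left(X{\left(13 \right)},26 \right)} + 28407} = \sqrt{\left(-37 - 22\right) + 28407} = \sqrt{-59 + 28407} = \sqrt{28348} = 2 \sqrt{7087}$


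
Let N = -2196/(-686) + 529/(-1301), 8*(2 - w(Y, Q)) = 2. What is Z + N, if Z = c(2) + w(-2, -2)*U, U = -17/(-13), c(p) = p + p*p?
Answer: 257177385/23204636 ≈ 11.083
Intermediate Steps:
w(Y, Q) = 7/4 (w(Y, Q) = 2 - ⅛*2 = 2 - ¼ = 7/4)
c(p) = p + p²
U = 17/13 (U = -17*(-1/13) = 17/13 ≈ 1.3077)
Z = 431/52 (Z = 2*(1 + 2) + (7/4)*(17/13) = 2*3 + 119/52 = 6 + 119/52 = 431/52 ≈ 8.2885)
N = 1247051/446243 (N = -2196*(-1/686) + 529*(-1/1301) = 1098/343 - 529/1301 = 1247051/446243 ≈ 2.7946)
Z + N = 431/52 + 1247051/446243 = 257177385/23204636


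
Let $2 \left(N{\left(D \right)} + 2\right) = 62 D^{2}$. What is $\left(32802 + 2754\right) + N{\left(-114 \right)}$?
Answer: $438430$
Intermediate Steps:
$N{\left(D \right)} = -2 + 31 D^{2}$ ($N{\left(D \right)} = -2 + \frac{62 D^{2}}{2} = -2 + 31 D^{2}$)
$\left(32802 + 2754\right) + N{\left(-114 \right)} = \left(32802 + 2754\right) - \left(2 - 31 \left(-114\right)^{2}\right) = 35556 + \left(-2 + 31 \cdot 12996\right) = 35556 + \left(-2 + 402876\right) = 35556 + 402874 = 438430$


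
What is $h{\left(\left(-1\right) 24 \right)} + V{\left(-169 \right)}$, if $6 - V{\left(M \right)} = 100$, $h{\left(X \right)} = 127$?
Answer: $33$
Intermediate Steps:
$V{\left(M \right)} = -94$ ($V{\left(M \right)} = 6 - 100 = -94$)
$h{\left(\left(-1\right) 24 \right)} + V{\left(-169 \right)} = 127 - 94 = 33$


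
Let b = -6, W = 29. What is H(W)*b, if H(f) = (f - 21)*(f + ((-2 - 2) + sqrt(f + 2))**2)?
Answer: -3648 + 384*sqrt(31) ≈ -1510.0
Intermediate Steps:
H(f) = (-21 + f)*(f + (-4 + sqrt(2 + f))**2)
H(W)*b = (-378 - 24*29 + 2*29**2 + 168*sqrt(2 + 29) - 8*29*sqrt(2 + 29))*(-6) = (-378 - 696 + 2*841 + 168*sqrt(31) - 8*29*sqrt(31))*(-6) = (-378 - 696 + 1682 + 168*sqrt(31) - 232*sqrt(31))*(-6) = (608 - 64*sqrt(31))*(-6) = -3648 + 384*sqrt(31)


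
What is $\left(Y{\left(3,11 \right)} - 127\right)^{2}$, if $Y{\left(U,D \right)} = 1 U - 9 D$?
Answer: $49729$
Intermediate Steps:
$Y{\left(U,D \right)} = U - 9 D$
$\left(Y{\left(3,11 \right)} - 127\right)^{2} = \left(\left(3 - 99\right) - 127\right)^{2} = \left(-96 - 127\right)^{2} = \left(-223\right)^{2} = 49729$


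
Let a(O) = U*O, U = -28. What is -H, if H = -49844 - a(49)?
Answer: 48472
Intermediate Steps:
a(O) = -28*O
H = -48472 (H = -49844 - (-28)*49 = -49844 - 1*(-1372) = -49844 + 1372 = -48472)
-H = -1*(-48472) = 48472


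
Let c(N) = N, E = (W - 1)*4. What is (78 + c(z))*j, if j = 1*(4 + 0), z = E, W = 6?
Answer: 392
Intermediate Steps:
E = 20 (E = (6 - 1)*4 = 5*4 = 20)
z = 20
j = 4 (j = 1*4 = 4)
(78 + c(z))*j = (78 + 20)*4 = 98*4 = 392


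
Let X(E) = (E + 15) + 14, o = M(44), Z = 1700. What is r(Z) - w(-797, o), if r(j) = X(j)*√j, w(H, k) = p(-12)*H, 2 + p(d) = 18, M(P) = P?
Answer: 12752 + 17290*√17 ≈ 84041.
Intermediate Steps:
p(d) = 16 (p(d) = -2 + 18 = 16)
o = 44
X(E) = 29 + E (X(E) = (15 + E) + 14 = 29 + E)
w(H, k) = 16*H
r(j) = √j*(29 + j) (r(j) = (29 + j)*√j = √j*(29 + j))
r(Z) - w(-797, o) = √1700*(29 + 1700) - 16*(-797) = (10*√17)*1729 - 1*(-12752) = 17290*√17 + 12752 = 12752 + 17290*√17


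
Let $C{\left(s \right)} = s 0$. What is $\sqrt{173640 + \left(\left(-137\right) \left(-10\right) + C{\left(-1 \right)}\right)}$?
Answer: $\sqrt{175010} \approx 418.34$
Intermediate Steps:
$C{\left(s \right)} = 0$
$\sqrt{173640 + \left(\left(-137\right) \left(-10\right) + C{\left(-1 \right)}\right)} = \sqrt{173640 + \left(\left(-137\right) \left(-10\right) + 0\right)} = \sqrt{173640 + \left(1370 + 0\right)} = \sqrt{173640 + 1370} = \sqrt{175010}$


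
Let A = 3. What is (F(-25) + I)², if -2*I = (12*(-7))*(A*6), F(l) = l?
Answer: 534361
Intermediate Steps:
I = 756 (I = -12*(-7)*3*6/2 = -(-42)*18 = -½*(-1512) = 756)
(F(-25) + I)² = (-25 + 756)² = 731² = 534361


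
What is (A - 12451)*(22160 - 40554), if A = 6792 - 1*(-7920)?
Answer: -41588834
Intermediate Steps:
A = 14712 (A = 6792 + 7920 = 14712)
(A - 12451)*(22160 - 40554) = (14712 - 12451)*(22160 - 40554) = 2261*(-18394) = -41588834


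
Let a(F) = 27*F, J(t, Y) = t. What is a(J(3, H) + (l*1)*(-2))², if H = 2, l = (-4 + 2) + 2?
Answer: 6561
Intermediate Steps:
l = 0 (l = -2 + 2 = 0)
a(J(3, H) + (l*1)*(-2))² = (27*(3 + (0*1)*(-2)))² = (27*(3 + 0*(-2)))² = (27*(3 + 0))² = (27*3)² = 81² = 6561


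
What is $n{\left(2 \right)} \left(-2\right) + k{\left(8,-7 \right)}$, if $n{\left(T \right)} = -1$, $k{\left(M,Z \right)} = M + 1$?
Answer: $11$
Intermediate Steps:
$k{\left(M,Z \right)} = 1 + M$
$n{\left(2 \right)} \left(-2\right) + k{\left(8,-7 \right)} = \left(-1\right) \left(-2\right) + \left(1 + 8\right) = 2 + 9 = 11$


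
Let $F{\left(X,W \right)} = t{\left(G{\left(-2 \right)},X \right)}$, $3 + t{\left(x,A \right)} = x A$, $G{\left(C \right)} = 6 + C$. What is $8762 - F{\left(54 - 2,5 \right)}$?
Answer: $8557$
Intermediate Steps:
$t{\left(x,A \right)} = -3 + A x$ ($t{\left(x,A \right)} = -3 + x A = -3 + A x$)
$F{\left(X,W \right)} = -3 + 4 X$ ($F{\left(X,W \right)} = -3 + X \left(6 - 2\right) = -3 + X 4 = -3 + 4 X$)
$8762 - F{\left(54 - 2,5 \right)} = 8762 - \left(-3 + 4 \left(54 - 2\right)\right) = 8762 - \left(-3 + 4 \cdot 52\right) = 8762 - \left(-3 + 208\right) = 8762 - 205 = 8557$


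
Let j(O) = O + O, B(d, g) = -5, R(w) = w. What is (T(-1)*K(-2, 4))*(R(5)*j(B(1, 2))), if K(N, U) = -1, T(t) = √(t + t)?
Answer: 50*I*√2 ≈ 70.711*I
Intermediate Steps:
j(O) = 2*O
T(t) = √2*√t (T(t) = √(2*t) = √2*√t)
(T(-1)*K(-2, 4))*(R(5)*j(B(1, 2))) = ((√2*√(-1))*(-1))*(5*(2*(-5))) = ((√2*I)*(-1))*(5*(-10)) = ((I*√2)*(-1))*(-50) = -I*√2*(-50) = 50*I*√2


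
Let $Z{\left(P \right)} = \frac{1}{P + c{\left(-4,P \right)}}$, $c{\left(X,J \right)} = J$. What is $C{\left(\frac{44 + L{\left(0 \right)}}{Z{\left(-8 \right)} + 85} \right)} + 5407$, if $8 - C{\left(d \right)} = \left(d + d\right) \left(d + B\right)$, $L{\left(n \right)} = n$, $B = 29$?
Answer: $\frac{9944378695}{1846881} \approx 5384.4$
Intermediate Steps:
$Z{\left(P \right)} = \frac{1}{2 P}$ ($Z{\left(P \right)} = \frac{1}{P + P} = \frac{1}{2 P}$)
$C{\left(d \right)} = 8 - 2 d \left(29 + d\right)$ ($C{\left(d \right)} = 8 - \left(d + d\right) \left(d + 29\right) = 8 - 2 d \left(29 + d\right)$)
$C{\left(\frac{44 + L{\left(0 \right)}}{Z{\left(-8 \right)} + 85} \right)} + 5407 = \left(8 - 58 \frac{44 + 0}{\frac{1}{2 \left(-8\right)} + 85} - 2 \left(\frac{44 + 0}{\frac{1}{2 \left(-8\right)} + 85}\right)^{2}\right) + 5407 = \left(8 - 58 \frac{44}{\frac{1}{2} \left(- \frac{1}{8}\right) + 85} - 2 \left(\frac{44}{\frac{1}{2} \left(- \frac{1}{8}\right) + 85}\right)^{2}\right) + 5407 = \left(8 - 58 \frac{44}{- \frac{1}{16} + 85} - 2 \left(\frac{44}{- \frac{1}{16} + 85}\right)^{2}\right) + 5407 = \left(8 - 58 \frac{44}{\frac{1359}{16}} - 2 \left(\frac{44}{\frac{1359}{16}}\right)^{2}\right) + 5407 = \left(8 - 58 \cdot 44 \cdot \frac{16}{1359} - 2 \left(44 \cdot \frac{16}{1359}\right)^{2}\right) + 5407 = \left(8 - \frac{40832}{1359} - 2 \left(\frac{704}{1359}\right)^{2}\right) + 5407 = \left(8 - \frac{40832}{1359} - \frac{991232}{1846881}\right) + 5407 = - \frac{41706872}{1846881} + 5407 = \frac{9944378695}{1846881}$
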